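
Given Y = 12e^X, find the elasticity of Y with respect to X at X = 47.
Elasticity = 47

Elasticity = (dY/dX) · (X/Y)

dY/dX = 12·e^X
At X = 47: dY/dX = 12·e^47, Y = 12·e^47

Elasticity = (12·e^47) · (47 / (12·e^47)) = 47

Interpretation: for a small percentage change in X, the percentage change in Y is approximately 47.00 times as large.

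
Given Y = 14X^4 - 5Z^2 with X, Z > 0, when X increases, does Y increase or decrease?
Y increases

Taking the partial derivative:
∂Y/∂X = 56X^3

∂Y/∂X = 56X^3 > 0 (assuming positive values)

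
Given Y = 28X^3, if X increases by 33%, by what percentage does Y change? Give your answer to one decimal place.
135.3%

For Y = 28X^3:
If X → X(1 + 0.33)
Then Y → Y · (1 + 0.33)^3
     ≈ Y · 2.3526

Percentage change = ((1 + 0.33)^3 − 1) × 100% ≈ 135.3%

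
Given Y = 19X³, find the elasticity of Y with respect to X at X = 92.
Elasticity = 3

Elasticity = (dY/dX) · (X/Y)

dY/dX = 57·X²
At X = 92: dY/dX = 482448, Y = 14795072

Elasticity = 482448 · (92 / 14795072) = 3

Interpretation: for a small percentage change in X, the percentage change in Y is approximately 3.00 times as large.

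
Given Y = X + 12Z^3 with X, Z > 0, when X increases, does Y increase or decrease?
Y increases

Taking the partial derivative:
∂Y/∂X = 1

∂Y/∂X = 1 > 0 (assuming positive values)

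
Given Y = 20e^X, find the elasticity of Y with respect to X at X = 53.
Elasticity = 53

Elasticity = (dY/dX) · (X/Y)

dY/dX = 20·e^X
At X = 53: dY/dX = 20·e^53, Y = 20·e^53

Elasticity = (20·e^53) · (53 / (20·e^53)) = 53

Interpretation: for a small percentage change in X, the percentage change in Y is approximately 53.00 times as large.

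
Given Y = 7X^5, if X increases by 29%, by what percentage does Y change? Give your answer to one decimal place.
257.2%

For Y = 7X^5:
If X → X(1 + 0.29)
Then Y → Y · (1 + 0.29)^5
     ≈ Y · 3.5723

Percentage change = ((1 + 0.29)^5 − 1) × 100% ≈ 257.2%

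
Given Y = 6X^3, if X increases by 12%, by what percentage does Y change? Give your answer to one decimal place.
40.5%

For Y = 6X^3:
If X → X(1 + 0.12)
Then Y → Y · (1 + 0.12)^3
     ≈ Y · 1.4049

Percentage change = ((1 + 0.12)^3 − 1) × 100% ≈ 40.5%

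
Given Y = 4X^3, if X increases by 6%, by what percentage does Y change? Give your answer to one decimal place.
19.1%

For Y = 4X^3:
If X → X(1 + 0.06)
Then Y → Y · (1 + 0.06)^3
     ≈ Y · 1.1910

Percentage change = ((1 + 0.06)^3 − 1) × 100% ≈ 19.1%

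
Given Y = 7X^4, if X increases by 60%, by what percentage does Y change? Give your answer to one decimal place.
555.4%

For Y = 7X^4:
If X → X(1 + 0.6)
Then Y → Y · (1 + 0.6)^4
     = Y · 6.5536

Percentage change = ((1 + 0.6)^4 − 1) × 100% ≈ 555.4%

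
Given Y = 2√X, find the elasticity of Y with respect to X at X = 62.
Elasticity = 1/2

Elasticity = (dY/dX) · (X/Y)

dY/dX = 1/√X
At X = 62: dY/dX = √62/62, Y = 2·√62

Elasticity = (√62/62) · (62 / (2·√62)) = 1/2

Interpretation: for a small percentage change in X, the percentage change in Y is approximately 0.50 times as large.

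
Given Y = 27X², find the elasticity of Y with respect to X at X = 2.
Elasticity = 2

Elasticity = (dY/dX) · (X/Y)

dY/dX = 54·X
At X = 2: dY/dX = 108, Y = 108

Elasticity = 108 · (2 / 108) = 2

Interpretation: for a small percentage change in X, the percentage change in Y is approximately 2.00 times as large.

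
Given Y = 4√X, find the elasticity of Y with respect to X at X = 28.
Elasticity = 1/2

Elasticity = (dY/dX) · (X/Y)

dY/dX = 2/√X
At X = 28: dY/dX = √7/7, Y = 8·√7

Elasticity = (√7/7) · (28 / (8·√7)) = 1/2

Interpretation: for a small percentage change in X, the percentage change in Y is approximately 0.50 times as large.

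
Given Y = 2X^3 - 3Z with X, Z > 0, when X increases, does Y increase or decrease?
Y increases

Taking the partial derivative:
∂Y/∂X = 6X^2

∂Y/∂X = 6X^2 > 0 (assuming positive values)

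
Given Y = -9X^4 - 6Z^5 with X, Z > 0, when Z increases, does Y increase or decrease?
Y decreases

Taking the partial derivative:
∂Y/∂Z = -30Z^4

∂Y/∂Z = -30Z^4 < 0 (assuming positive values)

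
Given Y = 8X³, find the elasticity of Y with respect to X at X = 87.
Elasticity = 3

Elasticity = (dY/dX) · (X/Y)

dY/dX = 24·X²
At X = 87: dY/dX = 181656, Y = 5268024

Elasticity = 181656 · (87 / 5268024) = 3

Interpretation: for a small percentage change in X, the percentage change in Y is approximately 3.00 times as large.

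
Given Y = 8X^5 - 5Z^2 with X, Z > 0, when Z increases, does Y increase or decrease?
Y decreases

Taking the partial derivative:
∂Y/∂Z = -10Z

∂Y/∂Z = -10Z < 0 (assuming positive values)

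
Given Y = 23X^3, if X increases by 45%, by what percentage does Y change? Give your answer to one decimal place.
204.9%

For Y = 23X^3:
If X → X(1 + 0.45)
Then Y → Y · (1 + 0.45)^3
     ≈ Y · 3.0486

Percentage change = ((1 + 0.45)^3 − 1) × 100% ≈ 204.9%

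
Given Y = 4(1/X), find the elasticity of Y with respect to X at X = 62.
Elasticity = -1

Elasticity = (dY/dX) · (X/Y)

dY/dX = -4/X²
At X = 62: dY/dX = -1/961, Y = 2/31

Elasticity = (-1/961) · (62 / (2/31)) = -1

Interpretation: for a small percentage change in X, the percentage change in Y is approximately -1.00 times as large.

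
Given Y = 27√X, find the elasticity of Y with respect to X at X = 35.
Elasticity = 1/2

Elasticity = (dY/dX) · (X/Y)

dY/dX = 27/(2·√X)
At X = 35: dY/dX = 27·√35/70, Y = 27·√35

Elasticity = (27·√35/70) · (35 / (27·√35)) = 1/2

Interpretation: for a small percentage change in X, the percentage change in Y is approximately 0.50 times as large.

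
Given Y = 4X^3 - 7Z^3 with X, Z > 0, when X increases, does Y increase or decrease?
Y increases

Taking the partial derivative:
∂Y/∂X = 12X^2

∂Y/∂X = 12X^2 > 0 (assuming positive values)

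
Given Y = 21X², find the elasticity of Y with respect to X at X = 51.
Elasticity = 2

Elasticity = (dY/dX) · (X/Y)

dY/dX = 42·X
At X = 51: dY/dX = 2142, Y = 54621

Elasticity = 2142 · (51 / 54621) = 2

Interpretation: for a small percentage change in X, the percentage change in Y is approximately 2.00 times as large.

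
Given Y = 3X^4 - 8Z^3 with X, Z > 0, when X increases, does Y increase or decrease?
Y increases

Taking the partial derivative:
∂Y/∂X = 12X^3

∂Y/∂X = 12X^3 > 0 (assuming positive values)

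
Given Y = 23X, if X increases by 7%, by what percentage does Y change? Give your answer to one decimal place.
7.0%

For Y = 23X:
If X → X(1 + 0.07)
Then Y → Y · (1 + 0.07)^1
     = Y · 1.0700

Percentage change = ((1 + 0.07)^1 − 1) × 100% = 7.0%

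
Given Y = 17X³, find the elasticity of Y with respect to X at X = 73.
Elasticity = 3

Elasticity = (dY/dX) · (X/Y)

dY/dX = 51·X²
At X = 73: dY/dX = 271779, Y = 6613289

Elasticity = 271779 · (73 / 6613289) = 3

Interpretation: for a small percentage change in X, the percentage change in Y is approximately 3.00 times as large.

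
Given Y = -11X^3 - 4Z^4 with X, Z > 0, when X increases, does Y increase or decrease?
Y decreases

Taking the partial derivative:
∂Y/∂X = -33X^2

∂Y/∂X = -33X^2 < 0 (assuming positive values)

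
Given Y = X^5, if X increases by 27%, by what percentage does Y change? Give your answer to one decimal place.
230.4%

For Y = X^5:
If X → X(1 + 0.27)
Then Y → Y · (1 + 0.27)^5
     ≈ Y · 3.3038

Percentage change = ((1 + 0.27)^5 − 1) × 100% ≈ 230.4%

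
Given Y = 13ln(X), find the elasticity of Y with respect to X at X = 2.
Elasticity = 1/ln(2) ≈ 1.4427

Elasticity = (dY/dX) · (X/Y)

dY/dX = 13/X
At X = 2: dY/dX = 13/2, Y = 13·ln(2)

Elasticity = (13/2) · (2 / (13·ln(2))) = 1/ln(2) ≈ 1.4427

Interpretation: for a small percentage change in X, the percentage change in Y is approximately 1.44 times as large.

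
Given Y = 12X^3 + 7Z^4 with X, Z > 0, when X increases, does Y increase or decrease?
Y increases

Taking the partial derivative:
∂Y/∂X = 36X^2

∂Y/∂X = 36X^2 > 0 (assuming positive values)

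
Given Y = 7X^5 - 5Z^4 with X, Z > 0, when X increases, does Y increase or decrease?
Y increases

Taking the partial derivative:
∂Y/∂X = 35X^4

∂Y/∂X = 35X^4 > 0 (assuming positive values)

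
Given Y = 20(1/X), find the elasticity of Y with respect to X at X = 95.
Elasticity = -1

Elasticity = (dY/dX) · (X/Y)

dY/dX = -20/X²
At X = 95: dY/dX = -4/1805, Y = 4/19

Elasticity = (-4/1805) · (95 / (4/19)) = -1

Interpretation: for a small percentage change in X, the percentage change in Y is approximately -1.00 times as large.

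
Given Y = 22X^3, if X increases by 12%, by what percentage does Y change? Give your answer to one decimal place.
40.5%

For Y = 22X^3:
If X → X(1 + 0.12)
Then Y → Y · (1 + 0.12)^3
     ≈ Y · 1.4049

Percentage change = ((1 + 0.12)^3 − 1) × 100% ≈ 40.5%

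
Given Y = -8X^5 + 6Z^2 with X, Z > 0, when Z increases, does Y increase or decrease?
Y increases

Taking the partial derivative:
∂Y/∂Z = 12Z

∂Y/∂Z = 12Z > 0 (assuming positive values)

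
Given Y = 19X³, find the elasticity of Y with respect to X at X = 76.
Elasticity = 3

Elasticity = (dY/dX) · (X/Y)

dY/dX = 57·X²
At X = 76: dY/dX = 329232, Y = 8340544

Elasticity = 329232 · (76 / 8340544) = 3

Interpretation: for a small percentage change in X, the percentage change in Y is approximately 3.00 times as large.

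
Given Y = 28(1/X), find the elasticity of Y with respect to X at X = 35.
Elasticity = -1

Elasticity = (dY/dX) · (X/Y)

dY/dX = -28/X²
At X = 35: dY/dX = -4/175, Y = 4/5

Elasticity = (-4/175) · (35 / (4/5)) = -1

Interpretation: for a small percentage change in X, the percentage change in Y is approximately -1.00 times as large.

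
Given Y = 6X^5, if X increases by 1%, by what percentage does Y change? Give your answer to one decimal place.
5.1%

For Y = 6X^5:
If X → X(1 + 0.01)
Then Y → Y · (1 + 0.01)^5
     ≈ Y · 1.0510

Percentage change = ((1 + 0.01)^5 − 1) × 100% ≈ 5.1%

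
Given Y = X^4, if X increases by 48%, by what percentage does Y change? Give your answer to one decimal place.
379.8%

For Y = X^4:
If X → X(1 + 0.48)
Then Y → Y · (1 + 0.48)^4
     ≈ Y · 4.7979

Percentage change = ((1 + 0.48)^4 − 1) × 100% ≈ 379.8%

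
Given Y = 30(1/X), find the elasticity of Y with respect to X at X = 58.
Elasticity = -1

Elasticity = (dY/dX) · (X/Y)

dY/dX = -30/X²
At X = 58: dY/dX = -15/1682, Y = 15/29

Elasticity = (-15/1682) · (58 / (15/29)) = -1

Interpretation: for a small percentage change in X, the percentage change in Y is approximately -1.00 times as large.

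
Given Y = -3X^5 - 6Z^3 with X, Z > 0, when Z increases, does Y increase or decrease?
Y decreases

Taking the partial derivative:
∂Y/∂Z = -18Z^2

∂Y/∂Z = -18Z^2 < 0 (assuming positive values)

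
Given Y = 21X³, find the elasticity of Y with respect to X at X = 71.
Elasticity = 3

Elasticity = (dY/dX) · (X/Y)

dY/dX = 63·X²
At X = 71: dY/dX = 317583, Y = 7516131

Elasticity = 317583 · (71 / 7516131) = 3

Interpretation: for a small percentage change in X, the percentage change in Y is approximately 3.00 times as large.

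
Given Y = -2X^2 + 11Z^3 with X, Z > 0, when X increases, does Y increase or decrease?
Y decreases

Taking the partial derivative:
∂Y/∂X = -4X

∂Y/∂X = -4X < 0 (assuming positive values)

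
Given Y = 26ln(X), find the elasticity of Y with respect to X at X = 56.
Elasticity = 1/ln(56) ≈ 0.2484

Elasticity = (dY/dX) · (X/Y)

dY/dX = 26/X
At X = 56: dY/dX = 13/28, Y = 26·ln(56)

Elasticity = (13/28) · (56 / (26·ln(56))) = 1/ln(56) ≈ 0.2484

Interpretation: for a small percentage change in X, the percentage change in Y is approximately 0.25 times as large.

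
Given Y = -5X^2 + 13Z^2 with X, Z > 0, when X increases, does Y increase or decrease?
Y decreases

Taking the partial derivative:
∂Y/∂X = -10X

∂Y/∂X = -10X < 0 (assuming positive values)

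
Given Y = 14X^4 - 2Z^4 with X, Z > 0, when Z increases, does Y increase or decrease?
Y decreases

Taking the partial derivative:
∂Y/∂Z = -8Z^3

∂Y/∂Z = -8Z^3 < 0 (assuming positive values)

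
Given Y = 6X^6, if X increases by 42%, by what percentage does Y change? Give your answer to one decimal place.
719.8%

For Y = 6X^6:
If X → X(1 + 0.42)
Then Y → Y · (1 + 0.42)^6
     ≈ Y · 8.1984

Percentage change = ((1 + 0.42)^6 − 1) × 100% ≈ 719.8%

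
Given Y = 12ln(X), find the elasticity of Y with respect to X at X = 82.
Elasticity = 1/ln(82) ≈ 0.2269

Elasticity = (dY/dX) · (X/Y)

dY/dX = 12/X
At X = 82: dY/dX = 6/41, Y = 12·ln(82)

Elasticity = (6/41) · (82 / (12·ln(82))) = 1/ln(82) ≈ 0.2269

Interpretation: for a small percentage change in X, the percentage change in Y is approximately 0.23 times as large.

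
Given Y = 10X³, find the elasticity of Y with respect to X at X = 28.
Elasticity = 3

Elasticity = (dY/dX) · (X/Y)

dY/dX = 30·X²
At X = 28: dY/dX = 23520, Y = 219520

Elasticity = 23520 · (28 / 219520) = 3

Interpretation: for a small percentage change in X, the percentage change in Y is approximately 3.00 times as large.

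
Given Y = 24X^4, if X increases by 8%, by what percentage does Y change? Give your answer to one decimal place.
36.0%

For Y = 24X^4:
If X → X(1 + 0.08)
Then Y → Y · (1 + 0.08)^4
     ≈ Y · 1.3605

Percentage change = ((1 + 0.08)^4 − 1) × 100% ≈ 36.0%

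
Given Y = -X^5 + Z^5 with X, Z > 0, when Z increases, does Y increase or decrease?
Y increases

Taking the partial derivative:
∂Y/∂Z = 5Z^4

∂Y/∂Z = 5Z^4 > 0 (assuming positive values)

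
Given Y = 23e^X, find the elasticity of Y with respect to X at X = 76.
Elasticity = 76

Elasticity = (dY/dX) · (X/Y)

dY/dX = 23·e^X
At X = 76: dY/dX = 23·e^76, Y = 23·e^76

Elasticity = (23·e^76) · (76 / (23·e^76)) = 76

Interpretation: for a small percentage change in X, the percentage change in Y is approximately 76.00 times as large.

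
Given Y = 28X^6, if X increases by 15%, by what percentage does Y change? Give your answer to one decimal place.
131.3%

For Y = 28X^6:
If X → X(1 + 0.15)
Then Y → Y · (1 + 0.15)^6
     ≈ Y · 2.3131

Percentage change = ((1 + 0.15)^6 − 1) × 100% ≈ 131.3%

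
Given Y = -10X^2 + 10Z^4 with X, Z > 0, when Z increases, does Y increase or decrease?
Y increases

Taking the partial derivative:
∂Y/∂Z = 40Z^3

∂Y/∂Z = 40Z^3 > 0 (assuming positive values)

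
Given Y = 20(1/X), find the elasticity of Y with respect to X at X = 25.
Elasticity = -1

Elasticity = (dY/dX) · (X/Y)

dY/dX = -20/X²
At X = 25: dY/dX = -4/125, Y = 4/5

Elasticity = (-4/125) · (25 / (4/5)) = -1

Interpretation: for a small percentage change in X, the percentage change in Y is approximately -1.00 times as large.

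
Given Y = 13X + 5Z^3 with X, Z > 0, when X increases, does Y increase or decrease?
Y increases

Taking the partial derivative:
∂Y/∂X = 13

∂Y/∂X = 13 > 0 (assuming positive values)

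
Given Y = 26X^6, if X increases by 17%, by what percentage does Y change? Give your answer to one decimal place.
156.5%

For Y = 26X^6:
If X → X(1 + 0.17)
Then Y → Y · (1 + 0.17)^6
     ≈ Y · 2.5652

Percentage change = ((1 + 0.17)^6 − 1) × 100% ≈ 156.5%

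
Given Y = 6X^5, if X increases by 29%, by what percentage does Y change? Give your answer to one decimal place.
257.2%

For Y = 6X^5:
If X → X(1 + 0.29)
Then Y → Y · (1 + 0.29)^5
     ≈ Y · 3.5723

Percentage change = ((1 + 0.29)^5 − 1) × 100% ≈ 257.2%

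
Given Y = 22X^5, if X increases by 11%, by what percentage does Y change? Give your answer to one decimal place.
68.5%

For Y = 22X^5:
If X → X(1 + 0.11)
Then Y → Y · (1 + 0.11)^5
     ≈ Y · 1.6851

Percentage change = ((1 + 0.11)^5 − 1) × 100% ≈ 68.5%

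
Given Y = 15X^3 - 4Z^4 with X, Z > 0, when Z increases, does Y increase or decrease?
Y decreases

Taking the partial derivative:
∂Y/∂Z = -16Z^3

∂Y/∂Z = -16Z^3 < 0 (assuming positive values)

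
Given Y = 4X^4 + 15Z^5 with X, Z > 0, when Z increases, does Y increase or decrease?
Y increases

Taking the partial derivative:
∂Y/∂Z = 75Z^4

∂Y/∂Z = 75Z^4 > 0 (assuming positive values)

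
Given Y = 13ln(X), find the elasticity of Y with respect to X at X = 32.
Elasticity = 1/ln(32) ≈ 0.2885

Elasticity = (dY/dX) · (X/Y)

dY/dX = 13/X
At X = 32: dY/dX = 13/32, Y = 13·ln(32)

Elasticity = (13/32) · (32 / (13·ln(32))) = 1/ln(32) ≈ 0.2885

Interpretation: for a small percentage change in X, the percentage change in Y is approximately 0.29 times as large.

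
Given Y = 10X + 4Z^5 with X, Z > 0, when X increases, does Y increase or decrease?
Y increases

Taking the partial derivative:
∂Y/∂X = 10

∂Y/∂X = 10 > 0 (assuming positive values)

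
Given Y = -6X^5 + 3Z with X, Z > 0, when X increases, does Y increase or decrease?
Y decreases

Taking the partial derivative:
∂Y/∂X = -30X^4

∂Y/∂X = -30X^4 < 0 (assuming positive values)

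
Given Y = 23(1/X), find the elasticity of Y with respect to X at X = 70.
Elasticity = -1

Elasticity = (dY/dX) · (X/Y)

dY/dX = -23/X²
At X = 70: dY/dX = -23/4900, Y = 23/70

Elasticity = (-23/4900) · (70 / (23/70)) = -1

Interpretation: for a small percentage change in X, the percentage change in Y is approximately -1.00 times as large.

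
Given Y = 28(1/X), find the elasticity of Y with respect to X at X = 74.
Elasticity = -1

Elasticity = (dY/dX) · (X/Y)

dY/dX = -28/X²
At X = 74: dY/dX = -7/1369, Y = 14/37

Elasticity = (-7/1369) · (74 / (14/37)) = -1

Interpretation: for a small percentage change in X, the percentage change in Y is approximately -1.00 times as large.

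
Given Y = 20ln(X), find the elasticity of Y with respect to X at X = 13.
Elasticity = 1/ln(13) ≈ 0.3899

Elasticity = (dY/dX) · (X/Y)

dY/dX = 20/X
At X = 13: dY/dX = 20/13, Y = 20·ln(13)

Elasticity = (20/13) · (13 / (20·ln(13))) = 1/ln(13) ≈ 0.3899

Interpretation: for a small percentage change in X, the percentage change in Y is approximately 0.39 times as large.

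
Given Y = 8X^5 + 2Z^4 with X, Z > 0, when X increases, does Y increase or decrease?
Y increases

Taking the partial derivative:
∂Y/∂X = 40X^4

∂Y/∂X = 40X^4 > 0 (assuming positive values)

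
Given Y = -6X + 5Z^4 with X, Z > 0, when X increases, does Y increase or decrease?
Y decreases

Taking the partial derivative:
∂Y/∂X = -6

∂Y/∂X = -6 < 0 (assuming positive values)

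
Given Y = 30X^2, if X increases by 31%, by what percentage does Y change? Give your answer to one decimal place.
71.6%

For Y = 30X^2:
If X → X(1 + 0.31)
Then Y → Y · (1 + 0.31)^2
     = Y · 1.7161

Percentage change = ((1 + 0.31)^2 − 1) × 100% ≈ 71.6%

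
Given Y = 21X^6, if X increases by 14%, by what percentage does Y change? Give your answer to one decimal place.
119.5%

For Y = 21X^6:
If X → X(1 + 0.14)
Then Y → Y · (1 + 0.14)^6
     ≈ Y · 2.1950

Percentage change = ((1 + 0.14)^6 − 1) × 100% ≈ 119.5%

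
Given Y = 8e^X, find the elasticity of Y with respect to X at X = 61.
Elasticity = 61

Elasticity = (dY/dX) · (X/Y)

dY/dX = 8·e^X
At X = 61: dY/dX = 8·e^61, Y = 8·e^61

Elasticity = (8·e^61) · (61 / (8·e^61)) = 61

Interpretation: for a small percentage change in X, the percentage change in Y is approximately 61.00 times as large.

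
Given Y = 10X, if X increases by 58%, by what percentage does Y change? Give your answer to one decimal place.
58.0%

For Y = 10X:
If X → X(1 + 0.58)
Then Y → Y · (1 + 0.58)^1
     = Y · 1.5800

Percentage change = ((1 + 0.58)^1 − 1) × 100% = 58.0%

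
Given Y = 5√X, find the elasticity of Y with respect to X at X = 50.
Elasticity = 1/2

Elasticity = (dY/dX) · (X/Y)

dY/dX = 5/(2·√X)
At X = 50: dY/dX = √2/4, Y = 25·√2

Elasticity = (√2/4) · (50 / (25·√2)) = 1/2

Interpretation: for a small percentage change in X, the percentage change in Y is approximately 0.50 times as large.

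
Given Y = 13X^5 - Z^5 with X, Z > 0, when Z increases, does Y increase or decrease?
Y decreases

Taking the partial derivative:
∂Y/∂Z = -5Z^4

∂Y/∂Z = -5Z^4 < 0 (assuming positive values)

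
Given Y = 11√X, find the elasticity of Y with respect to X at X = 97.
Elasticity = 1/2

Elasticity = (dY/dX) · (X/Y)

dY/dX = 11/(2·√X)
At X = 97: dY/dX = 11·√97/194, Y = 11·√97

Elasticity = (11·√97/194) · (97 / (11·√97)) = 1/2

Interpretation: for a small percentage change in X, the percentage change in Y is approximately 0.50 times as large.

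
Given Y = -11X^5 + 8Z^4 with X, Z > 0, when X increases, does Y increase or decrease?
Y decreases

Taking the partial derivative:
∂Y/∂X = -55X^4

∂Y/∂X = -55X^4 < 0 (assuming positive values)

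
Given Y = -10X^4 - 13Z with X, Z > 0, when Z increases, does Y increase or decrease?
Y decreases

Taking the partial derivative:
∂Y/∂Z = -13

∂Y/∂Z = -13 < 0 (assuming positive values)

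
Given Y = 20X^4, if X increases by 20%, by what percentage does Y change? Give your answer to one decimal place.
107.4%

For Y = 20X^4:
If X → X(1 + 0.2)
Then Y → Y · (1 + 0.2)^4
     = Y · 2.0736

Percentage change = ((1 + 0.2)^4 − 1) × 100% ≈ 107.4%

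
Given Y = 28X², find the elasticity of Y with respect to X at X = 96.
Elasticity = 2

Elasticity = (dY/dX) · (X/Y)

dY/dX = 56·X
At X = 96: dY/dX = 5376, Y = 258048

Elasticity = 5376 · (96 / 258048) = 2

Interpretation: for a small percentage change in X, the percentage change in Y is approximately 2.00 times as large.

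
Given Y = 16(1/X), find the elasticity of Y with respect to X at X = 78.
Elasticity = -1

Elasticity = (dY/dX) · (X/Y)

dY/dX = -16/X²
At X = 78: dY/dX = -4/1521, Y = 8/39

Elasticity = (-4/1521) · (78 / (8/39)) = -1

Interpretation: for a small percentage change in X, the percentage change in Y is approximately -1.00 times as large.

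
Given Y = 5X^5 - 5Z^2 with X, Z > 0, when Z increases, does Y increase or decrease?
Y decreases

Taking the partial derivative:
∂Y/∂Z = -10Z

∂Y/∂Z = -10Z < 0 (assuming positive values)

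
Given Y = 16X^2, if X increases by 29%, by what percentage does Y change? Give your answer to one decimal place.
66.4%

For Y = 16X^2:
If X → X(1 + 0.29)
Then Y → Y · (1 + 0.29)^2
     = Y · 1.6641

Percentage change = ((1 + 0.29)^2 − 1) × 100% ≈ 66.4%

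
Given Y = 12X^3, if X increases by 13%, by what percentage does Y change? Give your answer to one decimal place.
44.3%

For Y = 12X^3:
If X → X(1 + 0.13)
Then Y → Y · (1 + 0.13)^3
     ≈ Y · 1.4429

Percentage change = ((1 + 0.13)^3 − 1) × 100% ≈ 44.3%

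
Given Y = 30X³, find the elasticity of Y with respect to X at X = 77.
Elasticity = 3

Elasticity = (dY/dX) · (X/Y)

dY/dX = 90·X²
At X = 77: dY/dX = 533610, Y = 13695990

Elasticity = 533610 · (77 / 13695990) = 3

Interpretation: for a small percentage change in X, the percentage change in Y is approximately 3.00 times as large.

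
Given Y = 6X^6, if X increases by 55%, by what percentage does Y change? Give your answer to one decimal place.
1286.7%

For Y = 6X^6:
If X → X(1 + 0.55)
Then Y → Y · (1 + 0.55)^6
     ≈ Y · 13.8672

Percentage change = ((1 + 0.55)^6 − 1) × 100% ≈ 1286.7%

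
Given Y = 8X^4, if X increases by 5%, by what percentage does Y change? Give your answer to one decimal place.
21.6%

For Y = 8X^4:
If X → X(1 + 0.05)
Then Y → Y · (1 + 0.05)^4
     ≈ Y · 1.2155

Percentage change = ((1 + 0.05)^4 − 1) × 100% ≈ 21.6%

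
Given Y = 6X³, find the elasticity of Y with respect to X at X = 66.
Elasticity = 3

Elasticity = (dY/dX) · (X/Y)

dY/dX = 18·X²
At X = 66: dY/dX = 78408, Y = 1724976

Elasticity = 78408 · (66 / 1724976) = 3

Interpretation: for a small percentage change in X, the percentage change in Y is approximately 3.00 times as large.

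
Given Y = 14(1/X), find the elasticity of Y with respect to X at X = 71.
Elasticity = -1

Elasticity = (dY/dX) · (X/Y)

dY/dX = -14/X²
At X = 71: dY/dX = -14/5041, Y = 14/71

Elasticity = (-14/5041) · (71 / (14/71)) = -1

Interpretation: for a small percentage change in X, the percentage change in Y is approximately -1.00 times as large.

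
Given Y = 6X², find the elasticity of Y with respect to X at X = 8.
Elasticity = 2

Elasticity = (dY/dX) · (X/Y)

dY/dX = 12·X
At X = 8: dY/dX = 96, Y = 384

Elasticity = 96 · (8 / 384) = 2

Interpretation: for a small percentage change in X, the percentage change in Y is approximately 2.00 times as large.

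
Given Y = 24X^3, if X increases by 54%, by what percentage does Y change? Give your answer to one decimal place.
265.2%

For Y = 24X^3:
If X → X(1 + 0.54)
Then Y → Y · (1 + 0.54)^3
     ≈ Y · 3.6523

Percentage change = ((1 + 0.54)^3 − 1) × 100% ≈ 265.2%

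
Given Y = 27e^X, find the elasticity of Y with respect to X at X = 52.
Elasticity = 52

Elasticity = (dY/dX) · (X/Y)

dY/dX = 27·e^X
At X = 52: dY/dX = 27·e^52, Y = 27·e^52

Elasticity = (27·e^52) · (52 / (27·e^52)) = 52

Interpretation: for a small percentage change in X, the percentage change in Y is approximately 52.00 times as large.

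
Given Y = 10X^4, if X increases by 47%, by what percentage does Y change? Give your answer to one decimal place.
366.9%

For Y = 10X^4:
If X → X(1 + 0.47)
Then Y → Y · (1 + 0.47)^4
     ≈ Y · 4.6695

Percentage change = ((1 + 0.47)^4 − 1) × 100% ≈ 366.9%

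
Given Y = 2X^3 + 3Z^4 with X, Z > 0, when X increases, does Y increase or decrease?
Y increases

Taking the partial derivative:
∂Y/∂X = 6X^2

∂Y/∂X = 6X^2 > 0 (assuming positive values)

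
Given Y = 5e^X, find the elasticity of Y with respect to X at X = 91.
Elasticity = 91

Elasticity = (dY/dX) · (X/Y)

dY/dX = 5·e^X
At X = 91: dY/dX = 5·e^91, Y = 5·e^91

Elasticity = (5·e^91) · (91 / (5·e^91)) = 91

Interpretation: for a small percentage change in X, the percentage change in Y is approximately 91.00 times as large.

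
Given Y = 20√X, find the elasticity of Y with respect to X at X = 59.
Elasticity = 1/2

Elasticity = (dY/dX) · (X/Y)

dY/dX = 10/√X
At X = 59: dY/dX = 10·√59/59, Y = 20·√59

Elasticity = (10·√59/59) · (59 / (20·√59)) = 1/2

Interpretation: for a small percentage change in X, the percentage change in Y is approximately 0.50 times as large.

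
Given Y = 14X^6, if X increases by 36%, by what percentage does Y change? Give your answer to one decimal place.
532.8%

For Y = 14X^6:
If X → X(1 + 0.36)
Then Y → Y · (1 + 0.36)^6
     ≈ Y · 6.3275

Percentage change = ((1 + 0.36)^6 − 1) × 100% ≈ 532.8%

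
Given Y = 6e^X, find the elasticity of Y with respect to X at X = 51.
Elasticity = 51

Elasticity = (dY/dX) · (X/Y)

dY/dX = 6·e^X
At X = 51: dY/dX = 6·e^51, Y = 6·e^51

Elasticity = (6·e^51) · (51 / (6·e^51)) = 51

Interpretation: for a small percentage change in X, the percentage change in Y is approximately 51.00 times as large.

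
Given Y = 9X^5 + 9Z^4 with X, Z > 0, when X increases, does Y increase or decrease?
Y increases

Taking the partial derivative:
∂Y/∂X = 45X^4

∂Y/∂X = 45X^4 > 0 (assuming positive values)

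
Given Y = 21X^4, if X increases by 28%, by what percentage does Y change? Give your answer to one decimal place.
168.4%

For Y = 21X^4:
If X → X(1 + 0.28)
Then Y → Y · (1 + 0.28)^4
     ≈ Y · 2.6844

Percentage change = ((1 + 0.28)^4 − 1) × 100% ≈ 168.4%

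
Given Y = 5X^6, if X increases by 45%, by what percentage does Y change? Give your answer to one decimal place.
829.4%

For Y = 5X^6:
If X → X(1 + 0.45)
Then Y → Y · (1 + 0.45)^6
     ≈ Y · 9.2941

Percentage change = ((1 + 0.45)^6 − 1) × 100% ≈ 829.4%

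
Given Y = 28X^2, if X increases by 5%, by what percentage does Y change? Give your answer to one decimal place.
10.3%

For Y = 28X^2:
If X → X(1 + 0.05)
Then Y → Y · (1 + 0.05)^2
     = Y · 1.1025

Percentage change = ((1 + 0.05)^2 − 1) × 100% ≈ 10.3%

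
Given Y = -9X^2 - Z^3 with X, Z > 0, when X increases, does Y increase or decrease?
Y decreases

Taking the partial derivative:
∂Y/∂X = -18X

∂Y/∂X = -18X < 0 (assuming positive values)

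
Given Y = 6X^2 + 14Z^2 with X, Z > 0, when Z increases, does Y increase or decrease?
Y increases

Taking the partial derivative:
∂Y/∂Z = 28Z

∂Y/∂Z = 28Z > 0 (assuming positive values)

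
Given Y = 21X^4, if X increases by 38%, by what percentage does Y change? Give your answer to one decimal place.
262.7%

For Y = 21X^4:
If X → X(1 + 0.38)
Then Y → Y · (1 + 0.38)^4
     ≈ Y · 3.6267

Percentage change = ((1 + 0.38)^4 − 1) × 100% ≈ 262.7%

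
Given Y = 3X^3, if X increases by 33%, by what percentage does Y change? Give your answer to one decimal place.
135.3%

For Y = 3X^3:
If X → X(1 + 0.33)
Then Y → Y · (1 + 0.33)^3
     ≈ Y · 2.3526

Percentage change = ((1 + 0.33)^3 − 1) × 100% ≈ 135.3%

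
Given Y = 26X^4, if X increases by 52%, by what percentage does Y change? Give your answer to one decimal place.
433.8%

For Y = 26X^4:
If X → X(1 + 0.52)
Then Y → Y · (1 + 0.52)^4
     ≈ Y · 5.3379

Percentage change = ((1 + 0.52)^4 − 1) × 100% ≈ 433.8%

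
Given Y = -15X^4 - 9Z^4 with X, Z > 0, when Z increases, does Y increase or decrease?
Y decreases

Taking the partial derivative:
∂Y/∂Z = -36Z^3

∂Y/∂Z = -36Z^3 < 0 (assuming positive values)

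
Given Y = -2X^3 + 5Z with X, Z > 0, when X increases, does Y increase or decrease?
Y decreases

Taking the partial derivative:
∂Y/∂X = -6X^2

∂Y/∂X = -6X^2 < 0 (assuming positive values)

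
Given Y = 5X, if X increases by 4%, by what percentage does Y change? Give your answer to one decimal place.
4.0%

For Y = 5X:
If X → X(1 + 0.04)
Then Y → Y · (1 + 0.04)^1
     = Y · 1.0400

Percentage change = ((1 + 0.04)^1 − 1) × 100% = 4.0%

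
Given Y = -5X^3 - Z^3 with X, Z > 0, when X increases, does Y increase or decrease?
Y decreases

Taking the partial derivative:
∂Y/∂X = -15X^2

∂Y/∂X = -15X^2 < 0 (assuming positive values)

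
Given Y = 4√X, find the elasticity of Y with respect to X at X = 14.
Elasticity = 1/2

Elasticity = (dY/dX) · (X/Y)

dY/dX = 2/√X
At X = 14: dY/dX = √14/7, Y = 4·√14

Elasticity = (√14/7) · (14 / (4·√14)) = 1/2

Interpretation: for a small percentage change in X, the percentage change in Y is approximately 0.50 times as large.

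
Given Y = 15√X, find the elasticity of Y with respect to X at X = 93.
Elasticity = 1/2

Elasticity = (dY/dX) · (X/Y)

dY/dX = 15/(2·√X)
At X = 93: dY/dX = 5·√93/62, Y = 15·√93

Elasticity = (5·√93/62) · (93 / (15·√93)) = 1/2

Interpretation: for a small percentage change in X, the percentage change in Y is approximately 0.50 times as large.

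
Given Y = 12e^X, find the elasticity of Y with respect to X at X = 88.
Elasticity = 88

Elasticity = (dY/dX) · (X/Y)

dY/dX = 12·e^X
At X = 88: dY/dX = 12·e^88, Y = 12·e^88

Elasticity = (12·e^88) · (88 / (12·e^88)) = 88

Interpretation: for a small percentage change in X, the percentage change in Y is approximately 88.00 times as large.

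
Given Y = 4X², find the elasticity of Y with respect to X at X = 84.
Elasticity = 2

Elasticity = (dY/dX) · (X/Y)

dY/dX = 8·X
At X = 84: dY/dX = 672, Y = 28224

Elasticity = 672 · (84 / 28224) = 2

Interpretation: for a small percentage change in X, the percentage change in Y is approximately 2.00 times as large.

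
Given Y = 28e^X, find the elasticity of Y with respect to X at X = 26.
Elasticity = 26

Elasticity = (dY/dX) · (X/Y)

dY/dX = 28·e^X
At X = 26: dY/dX = 28·e^26, Y = 28·e^26

Elasticity = (28·e^26) · (26 / (28·e^26)) = 26

Interpretation: for a small percentage change in X, the percentage change in Y is approximately 26.00 times as large.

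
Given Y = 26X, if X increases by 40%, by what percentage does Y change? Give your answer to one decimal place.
40.0%

For Y = 26X:
If X → X(1 + 0.4)
Then Y → Y · (1 + 0.4)^1
     = Y · 1.4000

Percentage change = ((1 + 0.4)^1 − 1) × 100% = 40.0%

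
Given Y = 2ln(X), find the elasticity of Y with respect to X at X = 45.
Elasticity = 1/ln(45) ≈ 0.2627

Elasticity = (dY/dX) · (X/Y)

dY/dX = 2/X
At X = 45: dY/dX = 2/45, Y = 2·ln(45)

Elasticity = (2/45) · (45 / (2·ln(45))) = 1/ln(45) ≈ 0.2627

Interpretation: for a small percentage change in X, the percentage change in Y is approximately 0.26 times as large.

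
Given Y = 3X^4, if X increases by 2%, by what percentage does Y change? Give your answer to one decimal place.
8.2%

For Y = 3X^4:
If X → X(1 + 0.02)
Then Y → Y · (1 + 0.02)^4
     ≈ Y · 1.0824

Percentage change = ((1 + 0.02)^4 − 1) × 100% ≈ 8.2%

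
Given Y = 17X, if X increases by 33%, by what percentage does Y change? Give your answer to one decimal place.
33.0%

For Y = 17X:
If X → X(1 + 0.33)
Then Y → Y · (1 + 0.33)^1
     = Y · 1.3300

Percentage change = ((1 + 0.33)^1 − 1) × 100% = 33.0%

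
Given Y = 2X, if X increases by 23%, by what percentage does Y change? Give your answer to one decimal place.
23.0%

For Y = 2X:
If X → X(1 + 0.23)
Then Y → Y · (1 + 0.23)^1
     = Y · 1.2300

Percentage change = ((1 + 0.23)^1 − 1) × 100% = 23.0%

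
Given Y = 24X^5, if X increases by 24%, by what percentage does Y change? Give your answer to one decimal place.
193.2%

For Y = 24X^5:
If X → X(1 + 0.24)
Then Y → Y · (1 + 0.24)^5
     ≈ Y · 2.9316

Percentage change = ((1 + 0.24)^5 − 1) × 100% ≈ 193.2%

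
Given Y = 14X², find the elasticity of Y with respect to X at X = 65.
Elasticity = 2

Elasticity = (dY/dX) · (X/Y)

dY/dX = 28·X
At X = 65: dY/dX = 1820, Y = 59150

Elasticity = 1820 · (65 / 59150) = 2

Interpretation: for a small percentage change in X, the percentage change in Y is approximately 2.00 times as large.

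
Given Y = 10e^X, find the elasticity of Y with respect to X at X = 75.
Elasticity = 75

Elasticity = (dY/dX) · (X/Y)

dY/dX = 10·e^X
At X = 75: dY/dX = 10·e^75, Y = 10·e^75

Elasticity = (10·e^75) · (75 / (10·e^75)) = 75

Interpretation: for a small percentage change in X, the percentage change in Y is approximately 75.00 times as large.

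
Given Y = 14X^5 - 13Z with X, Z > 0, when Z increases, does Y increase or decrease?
Y decreases

Taking the partial derivative:
∂Y/∂Z = -13

∂Y/∂Z = -13 < 0 (assuming positive values)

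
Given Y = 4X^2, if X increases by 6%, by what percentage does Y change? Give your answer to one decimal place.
12.4%

For Y = 4X^2:
If X → X(1 + 0.06)
Then Y → Y · (1 + 0.06)^2
     = Y · 1.1236

Percentage change = ((1 + 0.06)^2 − 1) × 100% ≈ 12.4%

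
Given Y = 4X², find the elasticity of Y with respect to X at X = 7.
Elasticity = 2

Elasticity = (dY/dX) · (X/Y)

dY/dX = 8·X
At X = 7: dY/dX = 56, Y = 196

Elasticity = 56 · (7 / 196) = 2

Interpretation: for a small percentage change in X, the percentage change in Y is approximately 2.00 times as large.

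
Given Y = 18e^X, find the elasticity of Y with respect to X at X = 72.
Elasticity = 72

Elasticity = (dY/dX) · (X/Y)

dY/dX = 18·e^X
At X = 72: dY/dX = 18·e^72, Y = 18·e^72

Elasticity = (18·e^72) · (72 / (18·e^72)) = 72

Interpretation: for a small percentage change in X, the percentage change in Y is approximately 72.00 times as large.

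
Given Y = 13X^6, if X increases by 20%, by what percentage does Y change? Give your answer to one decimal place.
198.6%

For Y = 13X^6:
If X → X(1 + 0.2)
Then Y → Y · (1 + 0.2)^6
     ≈ Y · 2.9860

Percentage change = ((1 + 0.2)^6 − 1) × 100% ≈ 198.6%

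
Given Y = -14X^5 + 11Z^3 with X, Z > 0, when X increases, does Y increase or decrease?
Y decreases

Taking the partial derivative:
∂Y/∂X = -70X^4

∂Y/∂X = -70X^4 < 0 (assuming positive values)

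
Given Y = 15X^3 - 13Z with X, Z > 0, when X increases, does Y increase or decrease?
Y increases

Taking the partial derivative:
∂Y/∂X = 45X^2

∂Y/∂X = 45X^2 > 0 (assuming positive values)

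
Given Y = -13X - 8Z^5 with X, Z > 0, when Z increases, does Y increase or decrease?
Y decreases

Taking the partial derivative:
∂Y/∂Z = -40Z^4

∂Y/∂Z = -40Z^4 < 0 (assuming positive values)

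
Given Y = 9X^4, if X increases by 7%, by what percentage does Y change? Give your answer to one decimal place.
31.1%

For Y = 9X^4:
If X → X(1 + 0.07)
Then Y → Y · (1 + 0.07)^4
     ≈ Y · 1.3108

Percentage change = ((1 + 0.07)^4 − 1) × 100% ≈ 31.1%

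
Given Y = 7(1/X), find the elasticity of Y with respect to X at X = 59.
Elasticity = -1

Elasticity = (dY/dX) · (X/Y)

dY/dX = -7/X²
At X = 59: dY/dX = -7/3481, Y = 7/59

Elasticity = (-7/3481) · (59 / (7/59)) = -1

Interpretation: for a small percentage change in X, the percentage change in Y is approximately -1.00 times as large.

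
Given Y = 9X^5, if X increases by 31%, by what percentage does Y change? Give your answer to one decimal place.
285.8%

For Y = 9X^5:
If X → X(1 + 0.31)
Then Y → Y · (1 + 0.31)^5
     ≈ Y · 3.8579

Percentage change = ((1 + 0.31)^5 − 1) × 100% ≈ 285.8%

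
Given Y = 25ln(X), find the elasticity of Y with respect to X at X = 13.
Elasticity = 1/ln(13) ≈ 0.3899

Elasticity = (dY/dX) · (X/Y)

dY/dX = 25/X
At X = 13: dY/dX = 25/13, Y = 25·ln(13)

Elasticity = (25/13) · (13 / (25·ln(13))) = 1/ln(13) ≈ 0.3899

Interpretation: for a small percentage change in X, the percentage change in Y is approximately 0.39 times as large.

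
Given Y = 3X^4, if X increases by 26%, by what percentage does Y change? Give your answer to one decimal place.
152.0%

For Y = 3X^4:
If X → X(1 + 0.26)
Then Y → Y · (1 + 0.26)^4
     ≈ Y · 2.5205

Percentage change = ((1 + 0.26)^4 − 1) × 100% ≈ 152.0%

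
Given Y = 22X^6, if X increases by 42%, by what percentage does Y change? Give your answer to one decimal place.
719.8%

For Y = 22X^6:
If X → X(1 + 0.42)
Then Y → Y · (1 + 0.42)^6
     ≈ Y · 8.1984

Percentage change = ((1 + 0.42)^6 − 1) × 100% ≈ 719.8%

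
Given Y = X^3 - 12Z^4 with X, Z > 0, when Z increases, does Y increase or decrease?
Y decreases

Taking the partial derivative:
∂Y/∂Z = -48Z^3

∂Y/∂Z = -48Z^3 < 0 (assuming positive values)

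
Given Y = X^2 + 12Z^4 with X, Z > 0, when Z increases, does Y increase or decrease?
Y increases

Taking the partial derivative:
∂Y/∂Z = 48Z^3

∂Y/∂Z = 48Z^3 > 0 (assuming positive values)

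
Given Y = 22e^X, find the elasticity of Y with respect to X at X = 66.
Elasticity = 66

Elasticity = (dY/dX) · (X/Y)

dY/dX = 22·e^X
At X = 66: dY/dX = 22·e^66, Y = 22·e^66

Elasticity = (22·e^66) · (66 / (22·e^66)) = 66

Interpretation: for a small percentage change in X, the percentage change in Y is approximately 66.00 times as large.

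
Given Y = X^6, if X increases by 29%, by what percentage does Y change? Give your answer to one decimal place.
360.8%

For Y = X^6:
If X → X(1 + 0.29)
Then Y → Y · (1 + 0.29)^6
     ≈ Y · 4.6083

Percentage change = ((1 + 0.29)^6 − 1) × 100% ≈ 360.8%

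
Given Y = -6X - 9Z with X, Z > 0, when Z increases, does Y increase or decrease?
Y decreases

Taking the partial derivative:
∂Y/∂Z = -9

∂Y/∂Z = -9 < 0 (assuming positive values)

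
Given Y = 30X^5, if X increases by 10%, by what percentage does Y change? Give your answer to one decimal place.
61.1%

For Y = 30X^5:
If X → X(1 + 0.1)
Then Y → Y · (1 + 0.1)^5
     ≈ Y · 1.6105

Percentage change = ((1 + 0.1)^5 − 1) × 100% ≈ 61.1%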